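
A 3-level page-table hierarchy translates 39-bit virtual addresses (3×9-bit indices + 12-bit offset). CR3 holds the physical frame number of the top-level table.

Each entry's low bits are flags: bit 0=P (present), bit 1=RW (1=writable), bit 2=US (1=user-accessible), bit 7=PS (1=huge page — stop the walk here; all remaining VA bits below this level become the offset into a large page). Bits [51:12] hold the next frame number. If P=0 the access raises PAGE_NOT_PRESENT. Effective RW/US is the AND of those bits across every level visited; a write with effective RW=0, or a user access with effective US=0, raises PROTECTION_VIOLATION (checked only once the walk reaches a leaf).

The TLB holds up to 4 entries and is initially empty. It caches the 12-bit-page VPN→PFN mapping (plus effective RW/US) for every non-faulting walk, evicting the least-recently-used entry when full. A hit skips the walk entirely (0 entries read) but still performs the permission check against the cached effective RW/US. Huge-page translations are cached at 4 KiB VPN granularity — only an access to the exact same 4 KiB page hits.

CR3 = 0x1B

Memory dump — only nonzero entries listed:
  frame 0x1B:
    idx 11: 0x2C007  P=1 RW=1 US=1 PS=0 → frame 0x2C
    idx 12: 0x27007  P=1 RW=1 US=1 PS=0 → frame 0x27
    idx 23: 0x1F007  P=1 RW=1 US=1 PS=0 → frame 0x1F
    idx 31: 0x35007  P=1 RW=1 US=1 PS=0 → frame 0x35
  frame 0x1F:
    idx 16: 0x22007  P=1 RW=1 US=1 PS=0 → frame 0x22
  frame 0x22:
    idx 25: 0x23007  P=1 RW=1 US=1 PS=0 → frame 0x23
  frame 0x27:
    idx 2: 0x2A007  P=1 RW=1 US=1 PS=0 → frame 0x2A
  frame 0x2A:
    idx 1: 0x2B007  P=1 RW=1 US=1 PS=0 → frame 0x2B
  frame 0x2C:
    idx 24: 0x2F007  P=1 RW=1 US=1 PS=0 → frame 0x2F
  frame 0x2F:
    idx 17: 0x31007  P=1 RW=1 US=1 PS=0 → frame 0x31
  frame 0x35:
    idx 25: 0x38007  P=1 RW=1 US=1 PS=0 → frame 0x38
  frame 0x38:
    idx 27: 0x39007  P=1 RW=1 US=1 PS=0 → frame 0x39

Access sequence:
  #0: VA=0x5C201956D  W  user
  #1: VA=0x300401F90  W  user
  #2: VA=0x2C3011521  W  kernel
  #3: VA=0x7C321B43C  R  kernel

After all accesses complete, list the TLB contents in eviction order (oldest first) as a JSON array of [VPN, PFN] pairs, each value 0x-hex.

Trace:
#0 VA=0x5C201956D (w,user):
  lvl0: tbl 0x1B, slot 23 ⇒ 0x1F007 (P1/RW1/US1/PS0)
  lvl1: tbl 0x1F, slot 16 ⇒ 0x22007 (P1/RW1/US1/PS0)
  lvl2: tbl 0x22, slot 25 ⇒ 0x23007 (P1/RW1/US1/PS0)
  ⇒ phys 0x2356D  [3 reads]
#1 VA=0x300401F90 (w,user):
  lvl0: tbl 0x1B, slot 12 ⇒ 0x27007 (P1/RW1/US1/PS0)
  lvl1: tbl 0x27, slot 2 ⇒ 0x2A007 (P1/RW1/US1/PS0)
  lvl2: tbl 0x2A, slot 1 ⇒ 0x2B007 (P1/RW1/US1/PS0)
  ⇒ phys 0x2BF90  [3 reads]
#2 VA=0x2C3011521 (w,kernel):
  lvl0: tbl 0x1B, slot 11 ⇒ 0x2C007 (P1/RW1/US1/PS0)
  lvl1: tbl 0x2C, slot 24 ⇒ 0x2F007 (P1/RW1/US1/PS0)
  lvl2: tbl 0x2F, slot 17 ⇒ 0x31007 (P1/RW1/US1/PS0)
  ⇒ phys 0x31521  [3 reads]
#3 VA=0x7C321B43C (r,kernel):
  lvl0: tbl 0x1B, slot 31 ⇒ 0x35007 (P1/RW1/US1/PS0)
  lvl1: tbl 0x35, slot 25 ⇒ 0x38007 (P1/RW1/US1/PS0)
  lvl2: tbl 0x38, slot 27 ⇒ 0x39007 (P1/RW1/US1/PS0)
  ⇒ phys 0x3943C  [3 reads]

TLB: [["0x5C2019", "0x23"], ["0x300401", "0x2B"], ["0x2C3011", "0x31"], ["0x7C321B", "0x39"]]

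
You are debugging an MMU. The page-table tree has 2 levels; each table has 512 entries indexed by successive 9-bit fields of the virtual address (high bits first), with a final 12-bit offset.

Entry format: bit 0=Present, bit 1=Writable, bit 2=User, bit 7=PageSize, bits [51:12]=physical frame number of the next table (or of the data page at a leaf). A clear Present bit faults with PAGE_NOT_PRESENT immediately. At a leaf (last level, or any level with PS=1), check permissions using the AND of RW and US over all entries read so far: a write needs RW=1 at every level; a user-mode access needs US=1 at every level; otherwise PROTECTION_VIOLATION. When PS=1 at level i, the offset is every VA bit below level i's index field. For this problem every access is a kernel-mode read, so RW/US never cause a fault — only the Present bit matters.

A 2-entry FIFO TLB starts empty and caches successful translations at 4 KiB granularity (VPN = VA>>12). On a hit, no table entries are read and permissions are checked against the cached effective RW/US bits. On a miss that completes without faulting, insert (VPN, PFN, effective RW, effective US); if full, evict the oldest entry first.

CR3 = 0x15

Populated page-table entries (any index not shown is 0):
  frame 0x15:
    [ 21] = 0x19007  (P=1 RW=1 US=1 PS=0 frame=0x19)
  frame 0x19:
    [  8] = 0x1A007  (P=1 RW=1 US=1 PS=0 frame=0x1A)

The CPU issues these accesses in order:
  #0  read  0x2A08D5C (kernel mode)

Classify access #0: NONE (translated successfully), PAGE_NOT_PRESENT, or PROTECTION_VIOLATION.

Per-access translation:
#0 VA=0x2A08D5C (r,kernel):
  [0] read 0x15 idx=21: raw=0x19007 flags P=1 W=1 U=1 S=0
  [1] read 0x19 idx=8: raw=0x1A007 flags P=1 W=1 U=1 S=0
  ⇒ phys 0x1AD5C  [2 reads]

Access #0 fault: NONE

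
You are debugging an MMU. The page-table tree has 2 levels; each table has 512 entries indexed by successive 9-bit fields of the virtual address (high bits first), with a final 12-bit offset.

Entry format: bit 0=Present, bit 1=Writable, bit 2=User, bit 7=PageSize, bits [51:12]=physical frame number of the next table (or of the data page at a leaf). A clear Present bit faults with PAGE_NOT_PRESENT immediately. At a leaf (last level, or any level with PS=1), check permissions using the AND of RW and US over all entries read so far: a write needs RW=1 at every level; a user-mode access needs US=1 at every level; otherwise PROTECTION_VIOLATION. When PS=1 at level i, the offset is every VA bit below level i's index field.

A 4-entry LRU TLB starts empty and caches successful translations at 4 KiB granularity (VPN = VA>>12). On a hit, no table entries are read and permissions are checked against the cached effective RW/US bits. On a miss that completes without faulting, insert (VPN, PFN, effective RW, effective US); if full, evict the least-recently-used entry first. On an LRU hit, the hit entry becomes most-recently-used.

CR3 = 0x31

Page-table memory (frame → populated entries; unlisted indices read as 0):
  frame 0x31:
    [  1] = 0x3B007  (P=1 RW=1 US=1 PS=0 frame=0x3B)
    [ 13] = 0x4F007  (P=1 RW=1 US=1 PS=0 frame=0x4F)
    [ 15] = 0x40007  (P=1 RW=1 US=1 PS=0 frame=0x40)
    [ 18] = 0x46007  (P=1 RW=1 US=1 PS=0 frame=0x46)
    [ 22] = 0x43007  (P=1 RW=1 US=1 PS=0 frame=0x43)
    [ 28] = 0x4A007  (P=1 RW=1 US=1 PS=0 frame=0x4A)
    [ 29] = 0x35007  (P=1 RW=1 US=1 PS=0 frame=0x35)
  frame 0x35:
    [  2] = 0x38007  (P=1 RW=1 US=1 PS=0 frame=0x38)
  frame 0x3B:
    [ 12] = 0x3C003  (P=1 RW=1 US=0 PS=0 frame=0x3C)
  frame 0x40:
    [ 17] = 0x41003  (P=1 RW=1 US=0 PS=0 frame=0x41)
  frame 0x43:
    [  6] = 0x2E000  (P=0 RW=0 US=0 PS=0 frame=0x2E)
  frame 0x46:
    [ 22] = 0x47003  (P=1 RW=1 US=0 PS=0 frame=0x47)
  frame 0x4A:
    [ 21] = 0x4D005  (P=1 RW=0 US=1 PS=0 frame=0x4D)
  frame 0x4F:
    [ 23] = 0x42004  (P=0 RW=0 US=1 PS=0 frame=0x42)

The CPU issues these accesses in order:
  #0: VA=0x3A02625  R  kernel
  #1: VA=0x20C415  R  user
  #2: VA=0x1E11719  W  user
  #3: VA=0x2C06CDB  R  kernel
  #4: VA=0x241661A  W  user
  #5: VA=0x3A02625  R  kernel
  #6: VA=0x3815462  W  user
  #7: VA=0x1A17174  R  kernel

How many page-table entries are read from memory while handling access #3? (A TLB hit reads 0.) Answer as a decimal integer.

Per-access translation:
#0 VA=0x3A02625 (r,kernel):
  [0] read 0x31 idx=29: raw=0x35007 flags P=1 W=1 U=1 S=0
  [1] read 0x35 idx=2: raw=0x38007 flags P=1 W=1 U=1 S=0
  ✓ 0x38625  — 2 lookups
#1 VA=0x20C415 (r,user):
  [0] read 0x31 idx=1: raw=0x3B007 flags P=1 W=1 U=1 S=0
  [1] read 0x3B idx=12: raw=0x3C003 flags P=1 W=1 U=0 S=0
  ✗ PROTECTION_VIOLATION  [2 reads]
#2 VA=0x1E11719 (w,user):
  [0] read 0x31 idx=15: raw=0x40007 flags P=1 W=1 U=1 S=0
  [1] read 0x40 idx=17: raw=0x41003 flags P=1 W=1 U=0 S=0
  ✗ PROTECTION_VIOLATION  [2 reads]
#3 VA=0x2C06CDB (r,kernel):
  [0] read 0x31 idx=22: raw=0x43007 flags P=1 W=1 U=1 S=0
  [1] read 0x43 idx=6: raw=0x2E000 flags P=0 W=0 U=0 S=0
  ✗ PAGE_NOT_PRESENT  [2 reads]
#4 VA=0x241661A (w,user):
  [0] read 0x31 idx=18: raw=0x46007 flags P=1 W=1 U=1 S=0
  [1] read 0x46 idx=22: raw=0x47003 flags P=1 W=1 U=0 S=0
  ✗ PROTECTION_VIOLATION  [2 reads]
#5 VA=0x3A02625 (r,kernel):
  TLB hit vpn=0x3A02 → PA=0x38625
#6 VA=0x3815462 (w,user):
  [0] read 0x31 idx=28: raw=0x4A007 flags P=1 W=1 U=1 S=0
  [1] read 0x4A idx=21: raw=0x4D005 flags P=1 W=0 U=1 S=0
  ✗ PROTECTION_VIOLATION  [2 reads]
#7 VA=0x1A17174 (r,kernel):
  [0] read 0x31 idx=13: raw=0x4F007 flags P=1 W=1 U=1 S=0
  [1] read 0x4F idx=23: raw=0x42004 flags P=0 W=0 U=1 S=0
  ✗ PAGE_NOT_PRESENT  [2 reads]

Entries read for #3: 2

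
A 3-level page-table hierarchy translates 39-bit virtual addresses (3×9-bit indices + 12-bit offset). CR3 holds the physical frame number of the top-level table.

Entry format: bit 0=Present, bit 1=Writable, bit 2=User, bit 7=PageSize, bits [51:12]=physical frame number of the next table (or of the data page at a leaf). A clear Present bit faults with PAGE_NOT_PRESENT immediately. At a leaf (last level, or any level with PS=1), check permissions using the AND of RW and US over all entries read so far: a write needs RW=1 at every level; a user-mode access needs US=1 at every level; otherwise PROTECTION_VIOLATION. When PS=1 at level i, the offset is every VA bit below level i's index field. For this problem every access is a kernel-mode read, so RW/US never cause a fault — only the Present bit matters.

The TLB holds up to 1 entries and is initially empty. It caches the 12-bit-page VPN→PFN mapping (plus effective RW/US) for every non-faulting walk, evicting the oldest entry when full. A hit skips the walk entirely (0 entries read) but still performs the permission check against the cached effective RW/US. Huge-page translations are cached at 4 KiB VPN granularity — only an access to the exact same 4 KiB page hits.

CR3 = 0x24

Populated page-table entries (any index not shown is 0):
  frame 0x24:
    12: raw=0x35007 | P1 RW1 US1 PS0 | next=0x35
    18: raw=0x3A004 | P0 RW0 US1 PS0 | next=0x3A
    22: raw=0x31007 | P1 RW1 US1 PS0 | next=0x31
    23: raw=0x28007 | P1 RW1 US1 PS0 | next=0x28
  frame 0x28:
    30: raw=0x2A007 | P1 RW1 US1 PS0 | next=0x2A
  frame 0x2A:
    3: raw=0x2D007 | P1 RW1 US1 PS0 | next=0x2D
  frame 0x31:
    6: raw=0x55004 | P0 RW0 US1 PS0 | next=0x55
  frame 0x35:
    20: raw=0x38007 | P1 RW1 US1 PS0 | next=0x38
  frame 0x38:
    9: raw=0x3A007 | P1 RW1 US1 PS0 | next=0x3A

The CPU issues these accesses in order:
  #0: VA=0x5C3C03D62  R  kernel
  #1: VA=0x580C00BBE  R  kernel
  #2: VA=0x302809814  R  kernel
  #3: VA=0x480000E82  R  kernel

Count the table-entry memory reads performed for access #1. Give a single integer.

Walk each access:
#0 VA=0x5C3C03D62 (r,kernel):
  L0: frame=0x24 idx=23 entry=0x28007 [P=1 RW=1 US=1 PS=0]
  L1: frame=0x28 idx=30 entry=0x2A007 [P=1 RW=1 US=1 PS=0]
  L2: frame=0x2A idx=3 entry=0x2D007 [P=1 RW=1 US=1 PS=0]
  ✓ 0x2DD62  — 3 lookups
#1 VA=0x580C00BBE (r,kernel):
  L0: frame=0x24 idx=22 entry=0x31007 [P=1 RW=1 US=1 PS=0]
  L1: frame=0x31 idx=6 entry=0x55004 [P=0 RW=0 US=1 PS=0]
  ✗ PAGE_NOT_PRESENT  [2 reads]
#2 VA=0x302809814 (r,kernel):
  L0: frame=0x24 idx=12 entry=0x35007 [P=1 RW=1 US=1 PS=0]
  L1: frame=0x35 idx=20 entry=0x38007 [P=1 RW=1 US=1 PS=0]
  L2: frame=0x38 idx=9 entry=0x3A007 [P=1 RW=1 US=1 PS=0]
  ✓ 0x3A814  — 3 lookups
#3 VA=0x480000E82 (r,kernel):
  L0: frame=0x24 idx=18 entry=0x3A004 [P=0 RW=0 US=1 PS=0]
  ✗ PAGE_NOT_PRESENT  [1 reads]

Entries read for #1: 2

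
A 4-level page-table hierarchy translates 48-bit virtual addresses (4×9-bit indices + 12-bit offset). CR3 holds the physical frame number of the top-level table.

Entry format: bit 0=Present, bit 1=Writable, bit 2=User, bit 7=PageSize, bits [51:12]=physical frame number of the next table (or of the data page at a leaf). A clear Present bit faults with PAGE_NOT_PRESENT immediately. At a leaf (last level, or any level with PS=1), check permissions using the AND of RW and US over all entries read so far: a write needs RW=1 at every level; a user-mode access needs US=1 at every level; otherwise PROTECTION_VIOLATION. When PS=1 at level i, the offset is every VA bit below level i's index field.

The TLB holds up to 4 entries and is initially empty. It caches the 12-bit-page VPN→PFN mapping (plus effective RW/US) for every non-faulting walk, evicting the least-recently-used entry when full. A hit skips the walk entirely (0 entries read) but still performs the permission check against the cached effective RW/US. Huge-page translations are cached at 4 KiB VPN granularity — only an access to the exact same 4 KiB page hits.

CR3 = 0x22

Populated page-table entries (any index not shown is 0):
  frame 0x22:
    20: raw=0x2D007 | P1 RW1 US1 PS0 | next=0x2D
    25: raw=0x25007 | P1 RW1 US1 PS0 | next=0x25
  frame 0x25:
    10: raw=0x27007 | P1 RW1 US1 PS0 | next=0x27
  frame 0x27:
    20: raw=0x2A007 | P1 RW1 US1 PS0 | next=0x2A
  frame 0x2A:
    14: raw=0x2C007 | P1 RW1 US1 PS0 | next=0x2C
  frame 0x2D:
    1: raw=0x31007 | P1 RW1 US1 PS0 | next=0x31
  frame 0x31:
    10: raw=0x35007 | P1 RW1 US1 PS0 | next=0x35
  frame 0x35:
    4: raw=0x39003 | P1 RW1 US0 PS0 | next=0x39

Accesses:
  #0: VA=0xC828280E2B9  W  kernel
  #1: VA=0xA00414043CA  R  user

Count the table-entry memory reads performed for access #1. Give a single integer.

Per-access translation:
#0 VA=0xC828280E2B9 (w,kernel):
  [0] read 0x22 idx=25: raw=0x25007 flags P=1 W=1 U=1 S=0
  [1] read 0x25 idx=10: raw=0x27007 flags P=1 W=1 U=1 S=0
  [2] read 0x27 idx=20: raw=0x2A007 flags P=1 W=1 U=1 S=0
  [3] read 0x2A idx=14: raw=0x2C007 flags P=1 W=1 U=1 S=0
  ✓ 0x2C2B9  — 4 lookups
#1 VA=0xA00414043CA (r,user):
  [0] read 0x22 idx=20: raw=0x2D007 flags P=1 W=1 U=1 S=0
  [1] read 0x2D idx=1: raw=0x31007 flags P=1 W=1 U=1 S=0
  [2] read 0x31 idx=10: raw=0x35007 flags P=1 W=1 U=1 S=0
  [3] read 0x35 idx=4: raw=0x39003 flags P=1 W=1 U=0 S=0
  ✗ PROTECTION_VIOLATION  [4 reads]

Entries read for #1: 4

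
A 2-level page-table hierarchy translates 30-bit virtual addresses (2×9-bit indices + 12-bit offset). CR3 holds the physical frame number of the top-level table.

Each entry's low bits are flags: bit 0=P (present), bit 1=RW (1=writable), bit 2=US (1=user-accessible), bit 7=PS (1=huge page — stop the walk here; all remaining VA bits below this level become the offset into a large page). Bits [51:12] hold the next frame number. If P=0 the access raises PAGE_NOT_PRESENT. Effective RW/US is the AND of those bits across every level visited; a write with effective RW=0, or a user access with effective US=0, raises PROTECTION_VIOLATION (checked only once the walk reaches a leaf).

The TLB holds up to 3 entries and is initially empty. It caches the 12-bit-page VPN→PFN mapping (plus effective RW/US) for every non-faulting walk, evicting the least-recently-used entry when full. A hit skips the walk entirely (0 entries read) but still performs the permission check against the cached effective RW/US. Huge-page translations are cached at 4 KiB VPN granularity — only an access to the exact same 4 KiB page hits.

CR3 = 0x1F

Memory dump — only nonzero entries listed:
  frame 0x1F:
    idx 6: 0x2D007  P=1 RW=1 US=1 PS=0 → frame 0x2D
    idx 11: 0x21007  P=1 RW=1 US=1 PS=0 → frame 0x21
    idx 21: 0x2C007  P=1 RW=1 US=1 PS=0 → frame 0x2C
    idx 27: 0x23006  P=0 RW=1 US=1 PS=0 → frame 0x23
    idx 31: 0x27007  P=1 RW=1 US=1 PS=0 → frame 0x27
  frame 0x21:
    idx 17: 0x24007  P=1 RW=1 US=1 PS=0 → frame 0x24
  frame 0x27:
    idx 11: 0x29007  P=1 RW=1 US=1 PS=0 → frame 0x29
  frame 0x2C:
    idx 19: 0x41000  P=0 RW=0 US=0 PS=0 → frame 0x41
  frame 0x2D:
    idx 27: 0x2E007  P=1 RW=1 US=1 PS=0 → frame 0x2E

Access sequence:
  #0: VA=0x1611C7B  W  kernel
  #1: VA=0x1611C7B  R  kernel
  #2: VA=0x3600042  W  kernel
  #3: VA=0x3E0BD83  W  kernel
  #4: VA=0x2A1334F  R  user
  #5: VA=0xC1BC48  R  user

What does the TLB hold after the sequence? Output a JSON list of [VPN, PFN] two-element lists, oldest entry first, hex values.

Trace:
#0 VA=0x1611C7B (w,kernel):
  L0: frame=0x1F idx=11 entry=0x21007 [P=1 RW=1 US=1 PS=0]
  L1: frame=0x21 idx=17 entry=0x24007 [P=1 RW=1 US=1 PS=0]
  → PA=0x24C7B  (2 entries read)
#1 VA=0x1611C7B (r,kernel):
  TLB hit vpn=0x1611 → PA=0x24C7B
#2 VA=0x3600042 (w,kernel):
  L0: frame=0x1F idx=27 entry=0x23006 [P=0 RW=1 US=1 PS=0]
  → PAGE_NOT_PRESENT  (1 entries read)
#3 VA=0x3E0BD83 (w,kernel):
  L0: frame=0x1F idx=31 entry=0x27007 [P=1 RW=1 US=1 PS=0]
  L1: frame=0x27 idx=11 entry=0x29007 [P=1 RW=1 US=1 PS=0]
  → PA=0x29D83  (2 entries read)
#4 VA=0x2A1334F (r,user):
  L0: frame=0x1F idx=21 entry=0x2C007 [P=1 RW=1 US=1 PS=0]
  L1: frame=0x2C idx=19 entry=0x41000 [P=0 RW=0 US=0 PS=0]
  → PAGE_NOT_PRESENT  (2 entries read)
#5 VA=0xC1BC48 (r,user):
  L0: frame=0x1F idx=6 entry=0x2D007 [P=1 RW=1 US=1 PS=0]
  L1: frame=0x2D idx=27 entry=0x2E007 [P=1 RW=1 US=1 PS=0]
  → PA=0x2EC48  (2 entries read)

TLB: [["0x1611", "0x24"], ["0x3E0B", "0x29"], ["0xC1B", "0x2E"]]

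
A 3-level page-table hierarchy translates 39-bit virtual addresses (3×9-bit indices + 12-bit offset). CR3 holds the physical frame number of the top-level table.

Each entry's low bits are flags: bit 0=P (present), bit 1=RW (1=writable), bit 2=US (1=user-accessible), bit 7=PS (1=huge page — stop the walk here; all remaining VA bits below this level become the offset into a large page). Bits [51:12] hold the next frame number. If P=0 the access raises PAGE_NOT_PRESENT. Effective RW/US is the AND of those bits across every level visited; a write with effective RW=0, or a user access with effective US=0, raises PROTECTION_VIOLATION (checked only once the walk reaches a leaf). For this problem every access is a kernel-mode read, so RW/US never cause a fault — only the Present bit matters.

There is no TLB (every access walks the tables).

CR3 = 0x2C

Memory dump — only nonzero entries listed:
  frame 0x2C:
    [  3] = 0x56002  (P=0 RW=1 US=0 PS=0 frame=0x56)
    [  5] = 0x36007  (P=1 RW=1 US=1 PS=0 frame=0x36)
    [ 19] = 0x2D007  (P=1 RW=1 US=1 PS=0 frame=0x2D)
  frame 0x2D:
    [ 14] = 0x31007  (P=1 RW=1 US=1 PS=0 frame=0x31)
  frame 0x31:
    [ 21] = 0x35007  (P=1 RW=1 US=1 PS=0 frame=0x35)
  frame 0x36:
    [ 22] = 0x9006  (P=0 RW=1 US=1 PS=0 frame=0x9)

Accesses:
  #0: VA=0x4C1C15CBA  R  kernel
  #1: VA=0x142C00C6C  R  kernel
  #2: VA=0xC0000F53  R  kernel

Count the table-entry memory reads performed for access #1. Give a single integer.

Walk each access:
#0 VA=0x4C1C15CBA (r,kernel):
  lvl0: tbl 0x2C, slot 19 ⇒ 0x2D007 (P1/RW1/US1/PS0)
  lvl1: tbl 0x2D, slot 14 ⇒ 0x31007 (P1/RW1/US1/PS0)
  lvl2: tbl 0x31, slot 21 ⇒ 0x35007 (P1/RW1/US1/PS0)
  ⇒ phys 0x35CBA  [3 reads]
#1 VA=0x142C00C6C (r,kernel):
  lvl0: tbl 0x2C, slot 5 ⇒ 0x36007 (P1/RW1/US1/PS0)
  lvl1: tbl 0x36, slot 22 ⇒ 0x9006 (P0/RW1/US1/PS0)
  → PAGE_NOT_PRESENT  (2 entries read)
#2 VA=0xC0000F53 (r,kernel):
  lvl0: tbl 0x2C, slot 3 ⇒ 0x56002 (P0/RW1/US0/PS0)
  → PAGE_NOT_PRESENT  (1 entries read)

Entries read for #1: 2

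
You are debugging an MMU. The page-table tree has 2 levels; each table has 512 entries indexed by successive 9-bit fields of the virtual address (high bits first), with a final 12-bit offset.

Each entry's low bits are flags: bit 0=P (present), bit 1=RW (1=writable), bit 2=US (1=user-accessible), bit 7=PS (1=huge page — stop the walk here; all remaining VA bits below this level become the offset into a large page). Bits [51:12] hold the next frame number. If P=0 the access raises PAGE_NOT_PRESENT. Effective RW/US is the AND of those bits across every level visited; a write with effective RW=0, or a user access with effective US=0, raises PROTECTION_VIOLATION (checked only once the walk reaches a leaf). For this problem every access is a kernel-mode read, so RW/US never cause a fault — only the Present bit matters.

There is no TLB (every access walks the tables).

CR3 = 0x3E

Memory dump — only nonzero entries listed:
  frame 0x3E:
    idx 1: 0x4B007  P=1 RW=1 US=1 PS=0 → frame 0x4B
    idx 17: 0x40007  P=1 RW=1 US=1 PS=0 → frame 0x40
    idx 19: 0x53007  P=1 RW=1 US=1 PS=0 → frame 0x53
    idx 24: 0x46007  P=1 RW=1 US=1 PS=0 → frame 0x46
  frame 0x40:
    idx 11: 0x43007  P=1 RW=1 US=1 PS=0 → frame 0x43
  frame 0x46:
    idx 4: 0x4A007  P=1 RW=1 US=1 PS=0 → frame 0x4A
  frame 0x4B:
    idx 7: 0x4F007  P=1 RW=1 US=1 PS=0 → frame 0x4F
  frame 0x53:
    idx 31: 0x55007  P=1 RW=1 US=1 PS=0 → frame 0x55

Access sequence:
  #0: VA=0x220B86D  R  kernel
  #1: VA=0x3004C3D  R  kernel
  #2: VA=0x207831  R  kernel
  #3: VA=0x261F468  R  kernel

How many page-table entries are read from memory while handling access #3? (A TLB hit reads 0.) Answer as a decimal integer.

Walk each access:
#0 VA=0x220B86D (r,kernel):
  [0] read 0x3E idx=17: raw=0x40007 flags P=1 W=1 U=1 S=0
  [1] read 0x40 idx=11: raw=0x43007 flags P=1 W=1 U=1 S=0
  → PA=0x4386D  (2 entries read)
#1 VA=0x3004C3D (r,kernel):
  [0] read 0x3E idx=24: raw=0x46007 flags P=1 W=1 U=1 S=0
  [1] read 0x46 idx=4: raw=0x4A007 flags P=1 W=1 U=1 S=0
  → PA=0x4AC3D  (2 entries read)
#2 VA=0x207831 (r,kernel):
  [0] read 0x3E idx=1: raw=0x4B007 flags P=1 W=1 U=1 S=0
  [1] read 0x4B idx=7: raw=0x4F007 flags P=1 W=1 U=1 S=0
  → PA=0x4F831  (2 entries read)
#3 VA=0x261F468 (r,kernel):
  [0] read 0x3E idx=19: raw=0x53007 flags P=1 W=1 U=1 S=0
  [1] read 0x53 idx=31: raw=0x55007 flags P=1 W=1 U=1 S=0
  → PA=0x55468  (2 entries read)

Entries read for #3: 2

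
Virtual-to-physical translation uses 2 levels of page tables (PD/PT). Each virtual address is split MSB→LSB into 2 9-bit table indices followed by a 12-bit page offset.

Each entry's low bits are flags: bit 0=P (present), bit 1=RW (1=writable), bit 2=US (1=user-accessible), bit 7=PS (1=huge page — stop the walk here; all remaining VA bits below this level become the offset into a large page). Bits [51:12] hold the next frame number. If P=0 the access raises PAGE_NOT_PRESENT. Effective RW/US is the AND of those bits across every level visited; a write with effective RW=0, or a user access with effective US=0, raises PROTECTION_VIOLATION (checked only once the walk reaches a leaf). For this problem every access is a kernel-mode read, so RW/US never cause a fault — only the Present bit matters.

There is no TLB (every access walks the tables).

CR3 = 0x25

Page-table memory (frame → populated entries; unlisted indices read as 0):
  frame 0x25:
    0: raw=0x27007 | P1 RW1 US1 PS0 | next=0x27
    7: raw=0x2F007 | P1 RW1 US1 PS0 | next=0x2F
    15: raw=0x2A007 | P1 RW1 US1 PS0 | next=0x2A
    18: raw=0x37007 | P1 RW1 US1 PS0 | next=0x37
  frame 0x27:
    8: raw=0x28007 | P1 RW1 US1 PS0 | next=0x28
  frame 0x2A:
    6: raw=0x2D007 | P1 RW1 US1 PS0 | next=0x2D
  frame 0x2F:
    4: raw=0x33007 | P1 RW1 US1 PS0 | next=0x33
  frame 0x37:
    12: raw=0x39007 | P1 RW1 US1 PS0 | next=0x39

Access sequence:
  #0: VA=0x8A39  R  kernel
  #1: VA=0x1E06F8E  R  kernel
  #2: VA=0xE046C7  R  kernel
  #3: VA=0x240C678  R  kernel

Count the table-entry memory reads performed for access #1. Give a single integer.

Per-access translation:
#0 VA=0x8A39 (r,kernel):
  [0] read 0x25 idx=0: raw=0x27007 flags P=1 W=1 U=1 S=0
  [1] read 0x27 idx=8: raw=0x28007 flags P=1 W=1 U=1 S=0
  → PA=0x28A39  (2 entries read)
#1 VA=0x1E06F8E (r,kernel):
  [0] read 0x25 idx=15: raw=0x2A007 flags P=1 W=1 U=1 S=0
  [1] read 0x2A idx=6: raw=0x2D007 flags P=1 W=1 U=1 S=0
  → PA=0x2DF8E  (2 entries read)
#2 VA=0xE046C7 (r,kernel):
  [0] read 0x25 idx=7: raw=0x2F007 flags P=1 W=1 U=1 S=0
  [1] read 0x2F idx=4: raw=0x33007 flags P=1 W=1 U=1 S=0
  → PA=0x336C7  (2 entries read)
#3 VA=0x240C678 (r,kernel):
  [0] read 0x25 idx=18: raw=0x37007 flags P=1 W=1 U=1 S=0
  [1] read 0x37 idx=12: raw=0x39007 flags P=1 W=1 U=1 S=0
  → PA=0x39678  (2 entries read)

Entries read for #1: 2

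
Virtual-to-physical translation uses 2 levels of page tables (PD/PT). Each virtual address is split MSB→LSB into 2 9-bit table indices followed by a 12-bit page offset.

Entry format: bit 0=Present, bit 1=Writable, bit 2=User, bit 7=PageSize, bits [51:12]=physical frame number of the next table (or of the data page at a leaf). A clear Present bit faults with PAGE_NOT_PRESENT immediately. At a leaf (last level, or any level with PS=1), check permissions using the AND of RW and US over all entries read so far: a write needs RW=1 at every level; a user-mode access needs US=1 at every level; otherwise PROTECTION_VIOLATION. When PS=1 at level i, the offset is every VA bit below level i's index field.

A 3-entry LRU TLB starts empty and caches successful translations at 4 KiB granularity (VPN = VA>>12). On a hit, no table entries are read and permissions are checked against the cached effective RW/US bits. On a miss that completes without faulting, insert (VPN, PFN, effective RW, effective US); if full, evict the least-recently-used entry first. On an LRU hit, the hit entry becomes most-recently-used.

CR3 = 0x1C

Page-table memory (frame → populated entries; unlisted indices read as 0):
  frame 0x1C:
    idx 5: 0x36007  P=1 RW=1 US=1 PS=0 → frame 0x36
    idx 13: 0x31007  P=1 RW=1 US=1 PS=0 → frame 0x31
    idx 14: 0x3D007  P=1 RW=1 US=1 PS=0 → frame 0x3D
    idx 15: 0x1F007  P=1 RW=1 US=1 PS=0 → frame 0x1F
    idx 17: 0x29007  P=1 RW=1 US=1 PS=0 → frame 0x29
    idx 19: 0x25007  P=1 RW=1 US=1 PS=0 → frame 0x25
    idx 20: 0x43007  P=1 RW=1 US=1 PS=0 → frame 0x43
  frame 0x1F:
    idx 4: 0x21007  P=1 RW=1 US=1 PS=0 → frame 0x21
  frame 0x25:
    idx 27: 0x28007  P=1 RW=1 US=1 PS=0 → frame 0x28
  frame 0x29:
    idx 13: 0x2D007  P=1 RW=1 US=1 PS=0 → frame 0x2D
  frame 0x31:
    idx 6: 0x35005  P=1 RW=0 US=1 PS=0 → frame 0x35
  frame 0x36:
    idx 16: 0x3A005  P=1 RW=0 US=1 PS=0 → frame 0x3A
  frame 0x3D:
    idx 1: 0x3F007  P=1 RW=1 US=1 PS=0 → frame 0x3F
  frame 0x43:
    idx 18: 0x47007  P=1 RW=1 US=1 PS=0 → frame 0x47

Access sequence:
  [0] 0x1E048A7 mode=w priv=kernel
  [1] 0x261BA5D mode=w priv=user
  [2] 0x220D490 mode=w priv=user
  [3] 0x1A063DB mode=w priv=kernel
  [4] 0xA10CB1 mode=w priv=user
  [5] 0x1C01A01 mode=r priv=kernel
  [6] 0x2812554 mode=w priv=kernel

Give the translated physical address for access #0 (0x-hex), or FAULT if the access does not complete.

Trace:
#0 VA=0x1E048A7 (w,kernel):
  lvl0: tbl 0x1C, slot 15 ⇒ 0x1F007 (P1/RW1/US1/PS0)
  lvl1: tbl 0x1F, slot 4 ⇒ 0x21007 (P1/RW1/US1/PS0)
  ✓ 0x218A7  — 2 lookups
#1 VA=0x261BA5D (w,user):
  lvl0: tbl 0x1C, slot 19 ⇒ 0x25007 (P1/RW1/US1/PS0)
  lvl1: tbl 0x25, slot 27 ⇒ 0x28007 (P1/RW1/US1/PS0)
  ✓ 0x28A5D  — 2 lookups
#2 VA=0x220D490 (w,user):
  lvl0: tbl 0x1C, slot 17 ⇒ 0x29007 (P1/RW1/US1/PS0)
  lvl1: tbl 0x29, slot 13 ⇒ 0x2D007 (P1/RW1/US1/PS0)
  ✓ 0x2D490  — 2 lookups
#3 VA=0x1A063DB (w,kernel):
  lvl0: tbl 0x1C, slot 13 ⇒ 0x31007 (P1/RW1/US1/PS0)
  lvl1: tbl 0x31, slot 6 ⇒ 0x35005 (P1/RW0/US1/PS0)
  ✗ PROTECTION_VIOLATION  [2 reads]
#4 VA=0xA10CB1 (w,user):
  lvl0: tbl 0x1C, slot 5 ⇒ 0x36007 (P1/RW1/US1/PS0)
  lvl1: tbl 0x36, slot 16 ⇒ 0x3A005 (P1/RW0/US1/PS0)
  ✗ PROTECTION_VIOLATION  [2 reads]
#5 VA=0x1C01A01 (r,kernel):
  lvl0: tbl 0x1C, slot 14 ⇒ 0x3D007 (P1/RW1/US1/PS0)
  lvl1: tbl 0x3D, slot 1 ⇒ 0x3F007 (P1/RW1/US1/PS0)
  ✓ 0x3FA01  — 2 lookups
#6 VA=0x2812554 (w,kernel):
  lvl0: tbl 0x1C, slot 20 ⇒ 0x43007 (P1/RW1/US1/PS0)
  lvl1: tbl 0x43, slot 18 ⇒ 0x47007 (P1/RW1/US1/PS0)
  ✓ 0x47554  — 2 lookups

Access #0 PA: 0x218A7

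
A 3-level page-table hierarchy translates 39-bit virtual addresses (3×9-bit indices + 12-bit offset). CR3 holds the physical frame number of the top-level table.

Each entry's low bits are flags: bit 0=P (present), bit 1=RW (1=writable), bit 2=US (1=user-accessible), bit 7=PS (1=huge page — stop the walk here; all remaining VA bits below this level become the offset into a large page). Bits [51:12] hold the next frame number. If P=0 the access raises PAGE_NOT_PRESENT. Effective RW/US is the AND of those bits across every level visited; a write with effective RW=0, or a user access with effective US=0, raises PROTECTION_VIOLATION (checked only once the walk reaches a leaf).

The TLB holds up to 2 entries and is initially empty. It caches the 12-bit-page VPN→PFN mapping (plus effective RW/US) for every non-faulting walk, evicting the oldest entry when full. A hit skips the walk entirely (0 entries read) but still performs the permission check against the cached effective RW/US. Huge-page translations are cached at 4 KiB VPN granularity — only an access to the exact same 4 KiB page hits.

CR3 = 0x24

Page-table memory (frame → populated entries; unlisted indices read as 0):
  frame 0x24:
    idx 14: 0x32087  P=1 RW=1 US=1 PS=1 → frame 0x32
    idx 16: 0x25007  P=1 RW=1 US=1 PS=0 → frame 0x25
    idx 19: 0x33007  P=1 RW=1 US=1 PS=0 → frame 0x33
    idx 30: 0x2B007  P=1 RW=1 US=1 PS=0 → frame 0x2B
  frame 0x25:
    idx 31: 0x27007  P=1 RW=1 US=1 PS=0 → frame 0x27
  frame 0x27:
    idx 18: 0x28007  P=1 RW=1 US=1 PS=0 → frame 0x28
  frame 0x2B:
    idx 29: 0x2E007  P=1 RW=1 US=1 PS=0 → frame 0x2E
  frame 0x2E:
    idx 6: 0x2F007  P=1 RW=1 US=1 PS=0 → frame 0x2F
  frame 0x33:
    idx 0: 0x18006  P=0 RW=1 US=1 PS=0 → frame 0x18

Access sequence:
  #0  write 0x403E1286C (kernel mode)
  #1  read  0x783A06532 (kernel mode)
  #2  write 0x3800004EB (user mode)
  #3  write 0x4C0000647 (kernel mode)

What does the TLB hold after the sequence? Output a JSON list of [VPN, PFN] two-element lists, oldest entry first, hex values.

Per-access translation:
#0 VA=0x403E1286C (w,kernel):
  [0] read 0x24 idx=16: raw=0x25007 flags P=1 W=1 U=1 S=0
  [1] read 0x25 idx=31: raw=0x27007 flags P=1 W=1 U=1 S=0
  [2] read 0x27 idx=18: raw=0x28007 flags P=1 W=1 U=1 S=0
  → PA=0x2886C  (3 entries read)
#1 VA=0x783A06532 (r,kernel):
  [0] read 0x24 idx=30: raw=0x2B007 flags P=1 W=1 U=1 S=0
  [1] read 0x2B idx=29: raw=0x2E007 flags P=1 W=1 U=1 S=0
  [2] read 0x2E idx=6: raw=0x2F007 flags P=1 W=1 U=1 S=0
  → PA=0x2F532  (3 entries read)
#2 VA=0x3800004EB (w,user):
  [0] read 0x24 idx=14: raw=0x32087 flags P=1 W=1 U=1 S=1
  → PA=0x324EB (huge @L0)  (1 entries read)
#3 VA=0x4C0000647 (w,kernel):
  [0] read 0x24 idx=19: raw=0x33007 flags P=1 W=1 U=1 S=0
  [1] read 0x33 idx=0: raw=0x18006 flags P=0 W=1 U=1 S=0
  ✗ PAGE_NOT_PRESENT  [2 reads]

TLB: [["0x783A06", "0x2F"], ["0x380000", "0x32"]]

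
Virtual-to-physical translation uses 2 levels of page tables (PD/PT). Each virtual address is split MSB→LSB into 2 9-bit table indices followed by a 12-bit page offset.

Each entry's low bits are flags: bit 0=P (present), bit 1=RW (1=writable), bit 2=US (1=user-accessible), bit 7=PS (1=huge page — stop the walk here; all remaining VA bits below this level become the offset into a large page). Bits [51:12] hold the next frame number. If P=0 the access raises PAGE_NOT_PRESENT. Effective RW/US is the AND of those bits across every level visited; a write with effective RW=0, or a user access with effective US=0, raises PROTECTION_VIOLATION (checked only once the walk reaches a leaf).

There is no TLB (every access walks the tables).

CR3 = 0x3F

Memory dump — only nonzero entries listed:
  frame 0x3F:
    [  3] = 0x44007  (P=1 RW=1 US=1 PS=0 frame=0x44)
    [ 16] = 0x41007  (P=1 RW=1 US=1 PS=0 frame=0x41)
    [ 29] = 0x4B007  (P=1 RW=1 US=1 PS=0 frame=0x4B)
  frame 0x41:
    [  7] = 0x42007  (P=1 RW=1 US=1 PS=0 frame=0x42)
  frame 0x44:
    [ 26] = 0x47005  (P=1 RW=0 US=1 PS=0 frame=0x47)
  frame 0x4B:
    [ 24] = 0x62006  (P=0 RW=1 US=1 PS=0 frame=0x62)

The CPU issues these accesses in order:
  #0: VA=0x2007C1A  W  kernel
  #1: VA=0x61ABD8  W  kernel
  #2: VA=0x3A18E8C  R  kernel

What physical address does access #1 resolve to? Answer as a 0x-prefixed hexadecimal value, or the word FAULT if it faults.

Trace:
#0 VA=0x2007C1A (w,kernel):
  [0] read 0x3F idx=16: raw=0x41007 flags P=1 W=1 U=1 S=0
  [1] read 0x41 idx=7: raw=0x42007 flags P=1 W=1 U=1 S=0
  ⇒ phys 0x42C1A  [2 reads]
#1 VA=0x61ABD8 (w,kernel):
  [0] read 0x3F idx=3: raw=0x44007 flags P=1 W=1 U=1 S=0
  [1] read 0x44 idx=26: raw=0x47005 flags P=1 W=0 U=1 S=0
  → PROTECTION_VIOLATION  (2 entries read)
#2 VA=0x3A18E8C (r,kernel):
  [0] read 0x3F idx=29: raw=0x4B007 flags P=1 W=1 U=1 S=0
  [1] read 0x4B idx=24: raw=0x62006 flags P=0 W=1 U=1 S=0
  → PAGE_NOT_PRESENT  (2 entries read)

Access #1 PA: FAULT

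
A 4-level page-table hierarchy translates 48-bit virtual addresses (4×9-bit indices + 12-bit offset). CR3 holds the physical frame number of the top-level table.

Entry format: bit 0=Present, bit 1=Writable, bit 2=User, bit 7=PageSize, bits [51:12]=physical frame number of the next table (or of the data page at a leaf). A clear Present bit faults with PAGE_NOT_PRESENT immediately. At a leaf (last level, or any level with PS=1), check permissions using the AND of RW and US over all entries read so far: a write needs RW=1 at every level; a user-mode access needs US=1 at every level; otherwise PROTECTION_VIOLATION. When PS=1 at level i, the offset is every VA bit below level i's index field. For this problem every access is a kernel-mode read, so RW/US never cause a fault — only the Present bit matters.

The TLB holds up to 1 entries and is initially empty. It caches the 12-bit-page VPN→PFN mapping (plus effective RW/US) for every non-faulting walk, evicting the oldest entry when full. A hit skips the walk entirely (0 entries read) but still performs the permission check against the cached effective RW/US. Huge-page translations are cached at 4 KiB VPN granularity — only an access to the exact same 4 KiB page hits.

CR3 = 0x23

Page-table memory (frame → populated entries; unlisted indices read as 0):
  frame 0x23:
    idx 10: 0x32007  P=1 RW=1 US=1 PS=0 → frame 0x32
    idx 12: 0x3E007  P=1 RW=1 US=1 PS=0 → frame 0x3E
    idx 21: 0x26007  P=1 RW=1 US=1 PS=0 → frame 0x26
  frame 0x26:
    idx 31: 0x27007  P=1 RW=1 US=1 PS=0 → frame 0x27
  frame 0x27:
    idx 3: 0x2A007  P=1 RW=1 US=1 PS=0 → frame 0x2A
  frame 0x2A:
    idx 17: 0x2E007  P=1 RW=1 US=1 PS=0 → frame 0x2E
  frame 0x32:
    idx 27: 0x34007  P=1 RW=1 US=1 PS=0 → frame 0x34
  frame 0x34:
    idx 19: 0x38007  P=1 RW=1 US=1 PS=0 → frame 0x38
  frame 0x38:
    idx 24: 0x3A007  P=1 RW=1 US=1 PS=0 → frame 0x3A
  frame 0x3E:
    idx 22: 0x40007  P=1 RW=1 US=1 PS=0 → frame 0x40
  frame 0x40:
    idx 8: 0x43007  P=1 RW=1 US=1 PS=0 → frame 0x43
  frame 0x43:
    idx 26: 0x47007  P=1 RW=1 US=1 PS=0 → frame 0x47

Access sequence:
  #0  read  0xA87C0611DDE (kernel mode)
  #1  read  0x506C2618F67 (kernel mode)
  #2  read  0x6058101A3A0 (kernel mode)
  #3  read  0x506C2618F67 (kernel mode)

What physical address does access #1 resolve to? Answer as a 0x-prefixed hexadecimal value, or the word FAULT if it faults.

Trace:
#0 VA=0xA87C0611DDE (r,kernel):
  lvl0: tbl 0x23, slot 21 ⇒ 0x26007 (P1/RW1/US1/PS0)
  lvl1: tbl 0x26, slot 31 ⇒ 0x27007 (P1/RW1/US1/PS0)
  lvl2: tbl 0x27, slot 3 ⇒ 0x2A007 (P1/RW1/US1/PS0)
  lvl3: tbl 0x2A, slot 17 ⇒ 0x2E007 (P1/RW1/US1/PS0)
  ✓ 0x2EDDE  — 4 lookups
#1 VA=0x506C2618F67 (r,kernel):
  lvl0: tbl 0x23, slot 10 ⇒ 0x32007 (P1/RW1/US1/PS0)
  lvl1: tbl 0x32, slot 27 ⇒ 0x34007 (P1/RW1/US1/PS0)
  lvl2: tbl 0x34, slot 19 ⇒ 0x38007 (P1/RW1/US1/PS0)
  lvl3: tbl 0x38, slot 24 ⇒ 0x3A007 (P1/RW1/US1/PS0)
  ✓ 0x3AF67  — 4 lookups
#2 VA=0x6058101A3A0 (r,kernel):
  lvl0: tbl 0x23, slot 12 ⇒ 0x3E007 (P1/RW1/US1/PS0)
  lvl1: tbl 0x3E, slot 22 ⇒ 0x40007 (P1/RW1/US1/PS0)
  lvl2: tbl 0x40, slot 8 ⇒ 0x43007 (P1/RW1/US1/PS0)
  lvl3: tbl 0x43, slot 26 ⇒ 0x47007 (P1/RW1/US1/PS0)
  ✓ 0x473A0  — 4 lookups
#3 VA=0x506C2618F67 (r,kernel):
  lvl0: tbl 0x23, slot 10 ⇒ 0x32007 (P1/RW1/US1/PS0)
  lvl1: tbl 0x32, slot 27 ⇒ 0x34007 (P1/RW1/US1/PS0)
  lvl2: tbl 0x34, slot 19 ⇒ 0x38007 (P1/RW1/US1/PS0)
  lvl3: tbl 0x38, slot 24 ⇒ 0x3A007 (P1/RW1/US1/PS0)
  ✓ 0x3AF67  — 4 lookups

Access #1 PA: 0x3AF67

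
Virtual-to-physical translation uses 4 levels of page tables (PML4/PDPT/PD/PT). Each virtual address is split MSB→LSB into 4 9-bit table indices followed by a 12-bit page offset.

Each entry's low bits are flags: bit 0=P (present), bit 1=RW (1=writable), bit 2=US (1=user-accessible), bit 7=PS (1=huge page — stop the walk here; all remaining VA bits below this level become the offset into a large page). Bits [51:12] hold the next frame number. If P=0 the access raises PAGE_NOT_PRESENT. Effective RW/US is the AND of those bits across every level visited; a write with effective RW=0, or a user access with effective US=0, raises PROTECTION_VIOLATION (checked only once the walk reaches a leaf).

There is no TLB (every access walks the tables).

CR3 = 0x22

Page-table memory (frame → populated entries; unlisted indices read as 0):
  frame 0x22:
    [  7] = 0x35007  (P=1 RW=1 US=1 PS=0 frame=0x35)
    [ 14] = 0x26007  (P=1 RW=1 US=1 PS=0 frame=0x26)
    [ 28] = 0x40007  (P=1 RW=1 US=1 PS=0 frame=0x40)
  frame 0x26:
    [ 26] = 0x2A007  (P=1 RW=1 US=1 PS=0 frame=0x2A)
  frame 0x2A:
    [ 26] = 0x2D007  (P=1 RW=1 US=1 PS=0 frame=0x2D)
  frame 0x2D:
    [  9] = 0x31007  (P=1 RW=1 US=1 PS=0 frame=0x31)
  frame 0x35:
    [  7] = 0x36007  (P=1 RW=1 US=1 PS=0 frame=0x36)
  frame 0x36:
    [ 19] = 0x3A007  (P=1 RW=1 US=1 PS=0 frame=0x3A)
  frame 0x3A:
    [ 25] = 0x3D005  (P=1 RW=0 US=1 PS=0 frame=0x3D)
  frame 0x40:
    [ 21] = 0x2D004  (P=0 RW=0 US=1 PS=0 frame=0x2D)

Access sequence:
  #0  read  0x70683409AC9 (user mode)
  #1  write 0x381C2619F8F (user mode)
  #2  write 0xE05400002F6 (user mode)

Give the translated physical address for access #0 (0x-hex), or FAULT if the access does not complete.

Per-access translation:
#0 VA=0x70683409AC9 (r,user):
  [0] read 0x22 idx=14: raw=0x26007 flags P=1 W=1 U=1 S=0
  [1] read 0x26 idx=26: raw=0x2A007 flags P=1 W=1 U=1 S=0
  [2] read 0x2A idx=26: raw=0x2D007 flags P=1 W=1 U=1 S=0
  [3] read 0x2D idx=9: raw=0x31007 flags P=1 W=1 U=1 S=0
  ⇒ phys 0x31AC9  [4 reads]
#1 VA=0x381C2619F8F (w,user):
  [0] read 0x22 idx=7: raw=0x35007 flags P=1 W=1 U=1 S=0
  [1] read 0x35 idx=7: raw=0x36007 flags P=1 W=1 U=1 S=0
  [2] read 0x36 idx=19: raw=0x3A007 flags P=1 W=1 U=1 S=0
  [3] read 0x3A idx=25: raw=0x3D005 flags P=1 W=0 U=1 S=0
  → PROTECTION_VIOLATION  (4 entries read)
#2 VA=0xE05400002F6 (w,user):
  [0] read 0x22 idx=28: raw=0x40007 flags P=1 W=1 U=1 S=0
  [1] read 0x40 idx=21: raw=0x2D004 flags P=0 W=0 U=1 S=0
  → PAGE_NOT_PRESENT  (2 entries read)

Access #0 PA: 0x31AC9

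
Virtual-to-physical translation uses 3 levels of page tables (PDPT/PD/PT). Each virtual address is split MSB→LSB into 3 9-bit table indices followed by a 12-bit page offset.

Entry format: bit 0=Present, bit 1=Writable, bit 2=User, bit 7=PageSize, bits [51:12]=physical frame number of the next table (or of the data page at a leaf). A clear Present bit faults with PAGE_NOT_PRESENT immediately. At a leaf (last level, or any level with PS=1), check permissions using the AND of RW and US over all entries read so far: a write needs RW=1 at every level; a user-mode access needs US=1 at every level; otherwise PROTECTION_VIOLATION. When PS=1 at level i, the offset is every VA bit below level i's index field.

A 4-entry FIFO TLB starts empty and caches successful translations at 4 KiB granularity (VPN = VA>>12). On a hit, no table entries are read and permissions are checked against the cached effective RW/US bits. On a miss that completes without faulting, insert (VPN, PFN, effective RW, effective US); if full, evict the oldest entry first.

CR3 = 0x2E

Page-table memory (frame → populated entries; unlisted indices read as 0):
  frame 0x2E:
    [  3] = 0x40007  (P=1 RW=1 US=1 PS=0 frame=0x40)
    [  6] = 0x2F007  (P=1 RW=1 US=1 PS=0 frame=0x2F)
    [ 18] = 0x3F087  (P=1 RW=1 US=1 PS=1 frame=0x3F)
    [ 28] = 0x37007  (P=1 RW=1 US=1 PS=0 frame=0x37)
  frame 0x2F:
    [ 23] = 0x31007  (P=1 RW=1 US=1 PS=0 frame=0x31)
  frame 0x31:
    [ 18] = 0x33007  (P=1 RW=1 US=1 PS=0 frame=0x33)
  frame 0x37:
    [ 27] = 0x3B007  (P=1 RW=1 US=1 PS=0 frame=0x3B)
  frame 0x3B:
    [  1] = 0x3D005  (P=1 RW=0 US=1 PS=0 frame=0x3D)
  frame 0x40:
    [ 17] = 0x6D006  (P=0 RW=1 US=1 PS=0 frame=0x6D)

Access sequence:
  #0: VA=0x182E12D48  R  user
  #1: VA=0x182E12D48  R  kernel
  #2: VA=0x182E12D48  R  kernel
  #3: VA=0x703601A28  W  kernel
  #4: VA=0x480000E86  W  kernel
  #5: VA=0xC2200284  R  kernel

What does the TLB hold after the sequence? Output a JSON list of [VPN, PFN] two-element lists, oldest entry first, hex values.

Walk each access:
#0 VA=0x182E12D48 (r,user):
  L0: frame=0x2E idx=6 entry=0x2F007 [P=1 RW=1 US=1 PS=0]
  L1: frame=0x2F idx=23 entry=0x31007 [P=1 RW=1 US=1 PS=0]
  L2: frame=0x31 idx=18 entry=0x33007 [P=1 RW=1 US=1 PS=0]
  ⇒ phys 0x33D48  [3 reads]
#1 VA=0x182E12D48 (r,kernel):
  TLB hit vpn=0x182E12 → PA=0x33D48
#2 VA=0x182E12D48 (r,kernel):
  TLB hit vpn=0x182E12 → PA=0x33D48
#3 VA=0x703601A28 (w,kernel):
  L0: frame=0x2E idx=28 entry=0x37007 [P=1 RW=1 US=1 PS=0]
  L1: frame=0x37 idx=27 entry=0x3B007 [P=1 RW=1 US=1 PS=0]
  L2: frame=0x3B idx=1 entry=0x3D005 [P=1 RW=0 US=1 PS=0]
  → PROTECTION_VIOLATION  (3 entries read)
#4 VA=0x480000E86 (w,kernel):
  L0: frame=0x2E idx=18 entry=0x3F087 [P=1 RW=1 US=1 PS=1]
  ⇒ phys 0x3FE86 (huge @L0)  [1 reads]
#5 VA=0xC2200284 (r,kernel):
  L0: frame=0x2E idx=3 entry=0x40007 [P=1 RW=1 US=1 PS=0]
  L1: frame=0x40 idx=17 entry=0x6D006 [P=0 RW=1 US=1 PS=0]
  → PAGE_NOT_PRESENT  (2 entries read)

TLB: [["0x182E12", "0x33"], ["0x480000", "0x3F"]]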